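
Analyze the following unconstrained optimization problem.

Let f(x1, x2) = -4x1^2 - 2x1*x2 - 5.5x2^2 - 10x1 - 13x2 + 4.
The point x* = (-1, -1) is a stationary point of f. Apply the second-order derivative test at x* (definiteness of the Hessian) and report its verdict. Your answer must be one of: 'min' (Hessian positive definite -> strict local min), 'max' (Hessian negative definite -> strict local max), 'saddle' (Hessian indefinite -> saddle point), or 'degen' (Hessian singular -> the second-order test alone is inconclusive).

Compute the Hessian H = grad^2 f:
  H = [[-8, -2], [-2, -11]]
Verify stationarity: grad f(x*) = H x* + g = (0, 0).
Eigenvalues of H: -12, -7.
Both eigenvalues < 0, so H is negative definite -> x* is a strict local max.

max


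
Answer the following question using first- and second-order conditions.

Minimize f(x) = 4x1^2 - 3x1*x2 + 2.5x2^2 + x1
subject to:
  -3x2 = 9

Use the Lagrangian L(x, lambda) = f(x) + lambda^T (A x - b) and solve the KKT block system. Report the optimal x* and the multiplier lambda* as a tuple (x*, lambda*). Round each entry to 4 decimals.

Form the Lagrangian:
  L(x, lambda) = (1/2) x^T Q x + c^T x + lambda^T (A x - b)
Stationarity (grad_x L = 0): Q x + c + A^T lambda = 0.
Primal feasibility: A x = b.

This gives the KKT block system:
  [ Q   A^T ] [ x     ]   [-c ]
  [ A    0  ] [ lambda ] = [ b ]

Solving the linear system:
  x*      = (-1.25, -3)
  lambda* = (-3.75)
  f(x*)   = 16.25

x* = (-1.25, -3), lambda* = (-3.75)


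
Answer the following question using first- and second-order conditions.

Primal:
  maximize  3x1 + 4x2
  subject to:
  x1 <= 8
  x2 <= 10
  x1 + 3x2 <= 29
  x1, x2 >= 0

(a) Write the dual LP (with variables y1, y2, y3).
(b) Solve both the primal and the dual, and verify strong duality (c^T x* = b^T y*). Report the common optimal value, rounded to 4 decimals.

The standard primal-dual pair for 'max c^T x s.t. A x <= b, x >= 0' is:
  Dual:  min b^T y  s.t.  A^T y >= c,  y >= 0.

So the dual LP is:
  minimize  8y1 + 10y2 + 29y3
  subject to:
    y1 + y3 >= 3
    y2 + 3y3 >= 4
    y1, y2, y3 >= 0

Solving the primal: x* = (8, 7).
  primal value c^T x* = 52.
Solving the dual: y* = (1.6667, 0, 1.3333).
  dual value b^T y* = 52.
Strong duality: c^T x* = b^T y*. Confirmed.

52


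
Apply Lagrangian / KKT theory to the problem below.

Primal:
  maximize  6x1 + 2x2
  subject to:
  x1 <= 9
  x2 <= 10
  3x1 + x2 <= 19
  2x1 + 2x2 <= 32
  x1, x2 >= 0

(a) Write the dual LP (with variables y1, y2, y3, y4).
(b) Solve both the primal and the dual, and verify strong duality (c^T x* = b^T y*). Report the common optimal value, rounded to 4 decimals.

The standard primal-dual pair for 'max c^T x s.t. A x <= b, x >= 0' is:
  Dual:  min b^T y  s.t.  A^T y >= c,  y >= 0.

So the dual LP is:
  minimize  9y1 + 10y2 + 19y3 + 32y4
  subject to:
    y1 + 3y3 + 2y4 >= 6
    y2 + y3 + 2y4 >= 2
    y1, y2, y3, y4 >= 0

Solving the primal: x* = (3, 10).
  primal value c^T x* = 38.
Solving the dual: y* = (0, 0, 2, 0).
  dual value b^T y* = 38.
Strong duality: c^T x* = b^T y*. Confirmed.

38


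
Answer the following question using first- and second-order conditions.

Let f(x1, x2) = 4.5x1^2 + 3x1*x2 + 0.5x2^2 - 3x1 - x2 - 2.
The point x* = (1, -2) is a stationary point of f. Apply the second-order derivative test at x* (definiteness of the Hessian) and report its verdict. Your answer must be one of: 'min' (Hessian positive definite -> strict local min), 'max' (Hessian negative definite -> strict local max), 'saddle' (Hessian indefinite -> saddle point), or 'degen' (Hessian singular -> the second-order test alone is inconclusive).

Compute the Hessian H = grad^2 f:
  H = [[9, 3], [3, 1]]
Verify stationarity: grad f(x*) = H x* + g = (0, 0).
Eigenvalues of H: 0, 10.
H has a zero eigenvalue (singular; positive semidefinite but not definite), so H is neither positive definite, negative definite, nor indefinite. The second-order test alone is inconclusive -> degen.
(Indeed, f is constant along the null direction of H through x*, so x* is not a strict local extremum.)

degen


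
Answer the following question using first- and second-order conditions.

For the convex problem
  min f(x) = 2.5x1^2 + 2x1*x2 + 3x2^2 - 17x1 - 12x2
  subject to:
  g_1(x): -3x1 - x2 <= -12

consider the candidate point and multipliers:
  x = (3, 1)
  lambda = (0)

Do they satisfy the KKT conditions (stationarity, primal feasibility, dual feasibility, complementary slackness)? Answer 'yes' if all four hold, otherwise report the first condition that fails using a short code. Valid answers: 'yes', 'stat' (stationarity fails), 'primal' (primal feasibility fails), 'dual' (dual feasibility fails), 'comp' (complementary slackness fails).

Gradient of f: grad f(x) = Q x + c = (0, 0)
Constraint values g_i(x) = a_i^T x - b_i:
  g_1((3, 1)) = 2
Stationarity residual: grad f(x) + sum_i lambda_i a_i = (0, 0)
  -> stationarity OK
Primal feasibility (all g_i <= 0): FAILS
Dual feasibility (all lambda_i >= 0): OK
Complementary slackness (lambda_i * g_i(x) = 0 for all i): OK

Verdict: the first failing condition is primal_feasibility -> primal.

primal


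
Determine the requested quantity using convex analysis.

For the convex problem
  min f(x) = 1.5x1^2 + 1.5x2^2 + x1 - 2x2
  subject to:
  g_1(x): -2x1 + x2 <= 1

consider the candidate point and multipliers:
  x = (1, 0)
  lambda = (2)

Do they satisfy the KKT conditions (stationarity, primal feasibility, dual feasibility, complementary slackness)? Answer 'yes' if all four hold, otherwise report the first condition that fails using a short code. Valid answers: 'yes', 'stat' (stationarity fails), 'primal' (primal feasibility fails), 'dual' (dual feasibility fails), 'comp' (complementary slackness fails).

Gradient of f: grad f(x) = Q x + c = (4, -2)
Constraint values g_i(x) = a_i^T x - b_i:
  g_1((1, 0)) = -3
Stationarity residual: grad f(x) + sum_i lambda_i a_i = (0, 0)
  -> stationarity OK
Primal feasibility (all g_i <= 0): OK
Dual feasibility (all lambda_i >= 0): OK
Complementary slackness (lambda_i * g_i(x) = 0 for all i): FAILS

Verdict: the first failing condition is complementary_slackness -> comp.

comp


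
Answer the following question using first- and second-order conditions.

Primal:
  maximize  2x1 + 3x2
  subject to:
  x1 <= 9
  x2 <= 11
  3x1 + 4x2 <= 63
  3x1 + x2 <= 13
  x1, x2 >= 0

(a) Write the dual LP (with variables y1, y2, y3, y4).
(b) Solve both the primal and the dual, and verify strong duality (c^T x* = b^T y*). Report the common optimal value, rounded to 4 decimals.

The standard primal-dual pair for 'max c^T x s.t. A x <= b, x >= 0' is:
  Dual:  min b^T y  s.t.  A^T y >= c,  y >= 0.

So the dual LP is:
  minimize  9y1 + 11y2 + 63y3 + 13y4
  subject to:
    y1 + 3y3 + 3y4 >= 2
    y2 + 4y3 + y4 >= 3
    y1, y2, y3, y4 >= 0

Solving the primal: x* = (0.6667, 11).
  primal value c^T x* = 34.3333.
Solving the dual: y* = (0, 2.3333, 0, 0.6667).
  dual value b^T y* = 34.3333.
Strong duality: c^T x* = b^T y*. Confirmed.

34.3333


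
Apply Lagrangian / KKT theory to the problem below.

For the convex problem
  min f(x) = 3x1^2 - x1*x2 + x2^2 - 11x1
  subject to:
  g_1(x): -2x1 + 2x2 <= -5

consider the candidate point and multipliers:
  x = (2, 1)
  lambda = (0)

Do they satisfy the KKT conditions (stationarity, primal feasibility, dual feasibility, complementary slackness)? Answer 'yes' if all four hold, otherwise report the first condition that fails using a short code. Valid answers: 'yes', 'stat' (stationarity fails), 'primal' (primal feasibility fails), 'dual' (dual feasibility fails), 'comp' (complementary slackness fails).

Gradient of f: grad f(x) = Q x + c = (0, 0)
Constraint values g_i(x) = a_i^T x - b_i:
  g_1((2, 1)) = 3
Stationarity residual: grad f(x) + sum_i lambda_i a_i = (0, 0)
  -> stationarity OK
Primal feasibility (all g_i <= 0): FAILS
Dual feasibility (all lambda_i >= 0): OK
Complementary slackness (lambda_i * g_i(x) = 0 for all i): OK

Verdict: the first failing condition is primal_feasibility -> primal.

primal


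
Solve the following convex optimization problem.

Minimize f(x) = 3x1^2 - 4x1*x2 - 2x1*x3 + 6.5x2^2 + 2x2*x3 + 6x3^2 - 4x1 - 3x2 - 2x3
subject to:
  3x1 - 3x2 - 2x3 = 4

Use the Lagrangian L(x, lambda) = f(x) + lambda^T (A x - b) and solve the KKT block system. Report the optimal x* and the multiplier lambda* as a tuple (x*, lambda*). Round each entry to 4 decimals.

Form the Lagrangian:
  L(x, lambda) = (1/2) x^T Q x + c^T x + lambda^T (A x - b)
Stationarity (grad_x L = 0): Q x + c + A^T lambda = 0.
Primal feasibility: A x = b.

This gives the KKT block system:
  [ Q   A^T ] [ x     ]   [-c ]
  [ A    0  ] [ lambda ] = [ b ]

Solving the linear system:
  x*      = (1.7952, 0.3788, 0.1246)
  lambda* = (-1.6689)
  f(x*)   = -0.9454

x* = (1.7952, 0.3788, 0.1246), lambda* = (-1.6689)


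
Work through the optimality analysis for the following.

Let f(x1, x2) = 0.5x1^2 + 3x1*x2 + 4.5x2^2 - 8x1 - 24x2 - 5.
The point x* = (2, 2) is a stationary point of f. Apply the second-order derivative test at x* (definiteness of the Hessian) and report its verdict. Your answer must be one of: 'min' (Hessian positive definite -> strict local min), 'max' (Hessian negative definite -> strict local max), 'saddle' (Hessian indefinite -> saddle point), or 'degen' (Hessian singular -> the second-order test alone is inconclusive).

Compute the Hessian H = grad^2 f:
  H = [[1, 3], [3, 9]]
Verify stationarity: grad f(x*) = H x* + g = (0, 0).
Eigenvalues of H: 0, 10.
H has a zero eigenvalue (singular; positive semidefinite but not definite), so H is neither positive definite, negative definite, nor indefinite. The second-order test alone is inconclusive -> degen.
(Indeed, f is constant along the null direction of H through x*, so x* is not a strict local extremum.)

degen


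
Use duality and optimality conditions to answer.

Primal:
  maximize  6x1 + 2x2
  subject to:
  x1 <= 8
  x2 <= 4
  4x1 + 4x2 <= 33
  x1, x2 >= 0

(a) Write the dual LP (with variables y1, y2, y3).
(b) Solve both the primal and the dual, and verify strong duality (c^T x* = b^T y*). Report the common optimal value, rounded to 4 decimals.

The standard primal-dual pair for 'max c^T x s.t. A x <= b, x >= 0' is:
  Dual:  min b^T y  s.t.  A^T y >= c,  y >= 0.

So the dual LP is:
  minimize  8y1 + 4y2 + 33y3
  subject to:
    y1 + 4y3 >= 6
    y2 + 4y3 >= 2
    y1, y2, y3 >= 0

Solving the primal: x* = (8, 0.25).
  primal value c^T x* = 48.5.
Solving the dual: y* = (4, 0, 0.5).
  dual value b^T y* = 48.5.
Strong duality: c^T x* = b^T y*. Confirmed.

48.5


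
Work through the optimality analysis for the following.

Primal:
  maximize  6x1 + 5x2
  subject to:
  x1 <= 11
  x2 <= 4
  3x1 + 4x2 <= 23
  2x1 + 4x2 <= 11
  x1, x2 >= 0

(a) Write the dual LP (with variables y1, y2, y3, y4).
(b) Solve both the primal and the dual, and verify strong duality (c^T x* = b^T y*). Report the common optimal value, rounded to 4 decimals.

The standard primal-dual pair for 'max c^T x s.t. A x <= b, x >= 0' is:
  Dual:  min b^T y  s.t.  A^T y >= c,  y >= 0.

So the dual LP is:
  minimize  11y1 + 4y2 + 23y3 + 11y4
  subject to:
    y1 + 3y3 + 2y4 >= 6
    y2 + 4y3 + 4y4 >= 5
    y1, y2, y3, y4 >= 0

Solving the primal: x* = (5.5, 0).
  primal value c^T x* = 33.
Solving the dual: y* = (0, 0, 0, 3).
  dual value b^T y* = 33.
Strong duality: c^T x* = b^T y*. Confirmed.

33


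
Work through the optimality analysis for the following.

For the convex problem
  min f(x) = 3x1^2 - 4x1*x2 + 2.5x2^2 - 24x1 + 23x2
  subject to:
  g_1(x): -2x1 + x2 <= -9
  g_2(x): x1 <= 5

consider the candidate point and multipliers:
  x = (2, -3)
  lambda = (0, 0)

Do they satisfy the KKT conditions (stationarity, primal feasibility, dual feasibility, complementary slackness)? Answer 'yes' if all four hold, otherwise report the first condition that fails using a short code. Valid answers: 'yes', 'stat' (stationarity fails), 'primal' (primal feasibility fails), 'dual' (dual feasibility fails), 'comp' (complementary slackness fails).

Gradient of f: grad f(x) = Q x + c = (0, 0)
Constraint values g_i(x) = a_i^T x - b_i:
  g_1((2, -3)) = 2
  g_2((2, -3)) = -3
Stationarity residual: grad f(x) + sum_i lambda_i a_i = (0, 0)
  -> stationarity OK
Primal feasibility (all g_i <= 0): FAILS
Dual feasibility (all lambda_i >= 0): OK
Complementary slackness (lambda_i * g_i(x) = 0 for all i): OK

Verdict: the first failing condition is primal_feasibility -> primal.

primal


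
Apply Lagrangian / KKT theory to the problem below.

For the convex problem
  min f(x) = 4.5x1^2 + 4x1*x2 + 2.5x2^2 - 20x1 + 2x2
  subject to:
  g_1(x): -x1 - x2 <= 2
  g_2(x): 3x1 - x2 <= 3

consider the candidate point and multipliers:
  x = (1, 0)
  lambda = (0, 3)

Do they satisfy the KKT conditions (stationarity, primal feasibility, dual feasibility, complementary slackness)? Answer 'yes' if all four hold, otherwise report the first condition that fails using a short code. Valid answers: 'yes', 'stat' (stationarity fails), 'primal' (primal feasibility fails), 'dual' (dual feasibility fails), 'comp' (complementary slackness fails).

Gradient of f: grad f(x) = Q x + c = (-11, 6)
Constraint values g_i(x) = a_i^T x - b_i:
  g_1((1, 0)) = -3
  g_2((1, 0)) = 0
Stationarity residual: grad f(x) + sum_i lambda_i a_i = (-2, 3)
  -> stationarity FAILS
Primal feasibility (all g_i <= 0): OK
Dual feasibility (all lambda_i >= 0): OK
Complementary slackness (lambda_i * g_i(x) = 0 for all i): OK

Verdict: the first failing condition is stationarity -> stat.

stat


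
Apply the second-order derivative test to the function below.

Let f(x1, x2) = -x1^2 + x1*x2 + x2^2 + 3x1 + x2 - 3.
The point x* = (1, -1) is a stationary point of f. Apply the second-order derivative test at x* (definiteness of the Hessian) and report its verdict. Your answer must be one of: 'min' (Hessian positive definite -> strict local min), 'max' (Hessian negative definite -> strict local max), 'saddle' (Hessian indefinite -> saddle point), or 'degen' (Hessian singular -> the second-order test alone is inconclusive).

Compute the Hessian H = grad^2 f:
  H = [[-2, 1], [1, 2]]
Verify stationarity: grad f(x*) = H x* + g = (0, 0).
Eigenvalues of H: -2.2361, 2.2361.
Eigenvalues have mixed signs, so H is indefinite -> x* is a saddle point.

saddle


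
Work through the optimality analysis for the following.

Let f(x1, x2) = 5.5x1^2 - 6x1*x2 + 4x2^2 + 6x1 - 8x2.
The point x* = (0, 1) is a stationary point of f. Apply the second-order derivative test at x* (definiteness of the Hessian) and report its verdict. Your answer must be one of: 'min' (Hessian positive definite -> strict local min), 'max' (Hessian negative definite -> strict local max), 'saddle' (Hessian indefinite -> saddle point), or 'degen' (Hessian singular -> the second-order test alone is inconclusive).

Compute the Hessian H = grad^2 f:
  H = [[11, -6], [-6, 8]]
Verify stationarity: grad f(x*) = H x* + g = (0, 0).
Eigenvalues of H: 3.3153, 15.6847.
Both eigenvalues > 0, so H is positive definite -> x* is a strict local min.

min


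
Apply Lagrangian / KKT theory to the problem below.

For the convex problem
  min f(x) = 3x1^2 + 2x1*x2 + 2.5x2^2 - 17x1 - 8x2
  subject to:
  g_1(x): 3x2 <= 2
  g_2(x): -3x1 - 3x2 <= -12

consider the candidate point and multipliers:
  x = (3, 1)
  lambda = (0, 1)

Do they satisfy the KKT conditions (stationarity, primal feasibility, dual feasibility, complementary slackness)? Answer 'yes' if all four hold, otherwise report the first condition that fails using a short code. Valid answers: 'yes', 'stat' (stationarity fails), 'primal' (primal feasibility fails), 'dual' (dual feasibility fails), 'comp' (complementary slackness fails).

Gradient of f: grad f(x) = Q x + c = (3, 3)
Constraint values g_i(x) = a_i^T x - b_i:
  g_1((3, 1)) = 1
  g_2((3, 1)) = 0
Stationarity residual: grad f(x) + sum_i lambda_i a_i = (0, 0)
  -> stationarity OK
Primal feasibility (all g_i <= 0): FAILS
Dual feasibility (all lambda_i >= 0): OK
Complementary slackness (lambda_i * g_i(x) = 0 for all i): OK

Verdict: the first failing condition is primal_feasibility -> primal.

primal


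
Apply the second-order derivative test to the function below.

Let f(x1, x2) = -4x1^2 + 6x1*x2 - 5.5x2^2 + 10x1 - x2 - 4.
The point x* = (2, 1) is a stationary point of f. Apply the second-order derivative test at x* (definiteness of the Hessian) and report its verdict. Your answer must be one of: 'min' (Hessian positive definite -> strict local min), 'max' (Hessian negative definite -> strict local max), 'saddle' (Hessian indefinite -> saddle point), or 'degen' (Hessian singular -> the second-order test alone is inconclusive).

Compute the Hessian H = grad^2 f:
  H = [[-8, 6], [6, -11]]
Verify stationarity: grad f(x*) = H x* + g = (0, 0).
Eigenvalues of H: -15.6847, -3.3153.
Both eigenvalues < 0, so H is negative definite -> x* is a strict local max.

max


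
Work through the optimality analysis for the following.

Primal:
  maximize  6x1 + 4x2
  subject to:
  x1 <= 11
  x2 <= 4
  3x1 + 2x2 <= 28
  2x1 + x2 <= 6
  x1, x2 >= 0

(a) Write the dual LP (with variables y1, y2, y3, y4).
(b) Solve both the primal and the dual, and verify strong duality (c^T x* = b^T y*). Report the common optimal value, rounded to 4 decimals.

The standard primal-dual pair for 'max c^T x s.t. A x <= b, x >= 0' is:
  Dual:  min b^T y  s.t.  A^T y >= c,  y >= 0.

So the dual LP is:
  minimize  11y1 + 4y2 + 28y3 + 6y4
  subject to:
    y1 + 3y3 + 2y4 >= 6
    y2 + 2y3 + y4 >= 4
    y1, y2, y3, y4 >= 0

Solving the primal: x* = (1, 4).
  primal value c^T x* = 22.
Solving the dual: y* = (0, 1, 0, 3).
  dual value b^T y* = 22.
Strong duality: c^T x* = b^T y*. Confirmed.

22


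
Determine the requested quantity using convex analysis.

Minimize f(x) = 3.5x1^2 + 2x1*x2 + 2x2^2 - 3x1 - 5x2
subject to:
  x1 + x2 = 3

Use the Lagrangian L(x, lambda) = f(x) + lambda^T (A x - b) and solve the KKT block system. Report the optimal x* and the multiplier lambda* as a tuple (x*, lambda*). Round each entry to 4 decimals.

Form the Lagrangian:
  L(x, lambda) = (1/2) x^T Q x + c^T x + lambda^T (A x - b)
Stationarity (grad_x L = 0): Q x + c + A^T lambda = 0.
Primal feasibility: A x = b.

This gives the KKT block system:
  [ Q   A^T ] [ x     ]   [-c ]
  [ A    0  ] [ lambda ] = [ b ]

Solving the linear system:
  x*      = (0.5714, 2.4286)
  lambda* = (-5.8571)
  f(x*)   = 1.8571

x* = (0.5714, 2.4286), lambda* = (-5.8571)


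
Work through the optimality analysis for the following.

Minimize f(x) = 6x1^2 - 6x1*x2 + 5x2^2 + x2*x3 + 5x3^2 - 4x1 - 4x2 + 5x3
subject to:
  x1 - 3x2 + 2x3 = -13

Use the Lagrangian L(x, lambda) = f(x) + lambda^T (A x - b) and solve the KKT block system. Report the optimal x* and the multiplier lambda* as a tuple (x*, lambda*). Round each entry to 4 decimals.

Form the Lagrangian:
  L(x, lambda) = (1/2) x^T Q x + c^T x + lambda^T (A x - b)
Stationarity (grad_x L = 0): Q x + c + A^T lambda = 0.
Primal feasibility: A x = b.

This gives the KKT block system:
  [ Q   A^T ] [ x     ]   [-c ]
  [ A    0  ] [ lambda ] = [ b ]

Solving the linear system:
  x*      = (1.5184, 3.4298, -2.1145)
  lambda* = (6.3576)
  f(x*)   = 26.142

x* = (1.5184, 3.4298, -2.1145), lambda* = (6.3576)


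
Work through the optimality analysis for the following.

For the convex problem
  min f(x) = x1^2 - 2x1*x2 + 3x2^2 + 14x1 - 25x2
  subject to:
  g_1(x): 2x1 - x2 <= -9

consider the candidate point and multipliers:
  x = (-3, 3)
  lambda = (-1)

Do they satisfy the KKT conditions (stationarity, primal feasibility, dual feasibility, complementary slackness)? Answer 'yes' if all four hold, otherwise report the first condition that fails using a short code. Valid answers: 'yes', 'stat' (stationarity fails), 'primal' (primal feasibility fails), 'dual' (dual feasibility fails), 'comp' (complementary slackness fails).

Gradient of f: grad f(x) = Q x + c = (2, -1)
Constraint values g_i(x) = a_i^T x - b_i:
  g_1((-3, 3)) = 0
Stationarity residual: grad f(x) + sum_i lambda_i a_i = (0, 0)
  -> stationarity OK
Primal feasibility (all g_i <= 0): OK
Dual feasibility (all lambda_i >= 0): FAILS
Complementary slackness (lambda_i * g_i(x) = 0 for all i): OK

Verdict: the first failing condition is dual_feasibility -> dual.

dual


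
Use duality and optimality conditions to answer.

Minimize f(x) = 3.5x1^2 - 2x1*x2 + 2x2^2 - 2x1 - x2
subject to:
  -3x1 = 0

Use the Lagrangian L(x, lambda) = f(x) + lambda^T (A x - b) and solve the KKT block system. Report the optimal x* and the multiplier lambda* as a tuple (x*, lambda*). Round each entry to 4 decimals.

Form the Lagrangian:
  L(x, lambda) = (1/2) x^T Q x + c^T x + lambda^T (A x - b)
Stationarity (grad_x L = 0): Q x + c + A^T lambda = 0.
Primal feasibility: A x = b.

This gives the KKT block system:
  [ Q   A^T ] [ x     ]   [-c ]
  [ A    0  ] [ lambda ] = [ b ]

Solving the linear system:
  x*      = (0, 0.25)
  lambda* = (-0.8333)
  f(x*)   = -0.125

x* = (0, 0.25), lambda* = (-0.8333)


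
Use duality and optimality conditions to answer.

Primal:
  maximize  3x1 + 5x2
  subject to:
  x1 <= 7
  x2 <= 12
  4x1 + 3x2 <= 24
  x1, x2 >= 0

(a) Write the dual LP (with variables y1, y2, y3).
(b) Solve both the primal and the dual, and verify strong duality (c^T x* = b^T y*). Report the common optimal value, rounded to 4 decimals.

The standard primal-dual pair for 'max c^T x s.t. A x <= b, x >= 0' is:
  Dual:  min b^T y  s.t.  A^T y >= c,  y >= 0.

So the dual LP is:
  minimize  7y1 + 12y2 + 24y3
  subject to:
    y1 + 4y3 >= 3
    y2 + 3y3 >= 5
    y1, y2, y3 >= 0

Solving the primal: x* = (0, 8).
  primal value c^T x* = 40.
Solving the dual: y* = (0, 0, 1.6667).
  dual value b^T y* = 40.
Strong duality: c^T x* = b^T y*. Confirmed.

40


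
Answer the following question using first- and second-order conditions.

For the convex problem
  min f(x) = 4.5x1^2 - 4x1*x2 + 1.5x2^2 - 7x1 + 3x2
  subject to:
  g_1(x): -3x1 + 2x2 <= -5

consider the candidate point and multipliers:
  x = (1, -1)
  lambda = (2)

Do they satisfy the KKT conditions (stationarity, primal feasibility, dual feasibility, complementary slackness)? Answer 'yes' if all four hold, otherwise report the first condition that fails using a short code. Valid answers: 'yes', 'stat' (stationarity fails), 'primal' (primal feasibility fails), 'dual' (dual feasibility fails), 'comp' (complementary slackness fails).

Gradient of f: grad f(x) = Q x + c = (6, -4)
Constraint values g_i(x) = a_i^T x - b_i:
  g_1((1, -1)) = 0
Stationarity residual: grad f(x) + sum_i lambda_i a_i = (0, 0)
  -> stationarity OK
Primal feasibility (all g_i <= 0): OK
Dual feasibility (all lambda_i >= 0): OK
Complementary slackness (lambda_i * g_i(x) = 0 for all i): OK

Verdict: yes, KKT holds.

yes


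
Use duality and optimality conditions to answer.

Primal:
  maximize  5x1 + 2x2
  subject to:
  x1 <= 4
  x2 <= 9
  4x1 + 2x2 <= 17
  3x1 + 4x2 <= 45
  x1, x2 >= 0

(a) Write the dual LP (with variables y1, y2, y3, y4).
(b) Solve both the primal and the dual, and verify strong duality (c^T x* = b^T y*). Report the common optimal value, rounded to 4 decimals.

The standard primal-dual pair for 'max c^T x s.t. A x <= b, x >= 0' is:
  Dual:  min b^T y  s.t.  A^T y >= c,  y >= 0.

So the dual LP is:
  minimize  4y1 + 9y2 + 17y3 + 45y4
  subject to:
    y1 + 4y3 + 3y4 >= 5
    y2 + 2y3 + 4y4 >= 2
    y1, y2, y3, y4 >= 0

Solving the primal: x* = (4, 0.5).
  primal value c^T x* = 21.
Solving the dual: y* = (1, 0, 1, 0).
  dual value b^T y* = 21.
Strong duality: c^T x* = b^T y*. Confirmed.

21


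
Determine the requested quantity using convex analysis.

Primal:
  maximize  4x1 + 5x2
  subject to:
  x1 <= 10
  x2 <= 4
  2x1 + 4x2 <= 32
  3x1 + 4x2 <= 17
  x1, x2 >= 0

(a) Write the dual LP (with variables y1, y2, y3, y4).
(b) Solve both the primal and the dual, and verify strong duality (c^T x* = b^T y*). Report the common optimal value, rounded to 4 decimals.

The standard primal-dual pair for 'max c^T x s.t. A x <= b, x >= 0' is:
  Dual:  min b^T y  s.t.  A^T y >= c,  y >= 0.

So the dual LP is:
  minimize  10y1 + 4y2 + 32y3 + 17y4
  subject to:
    y1 + 2y3 + 3y4 >= 4
    y2 + 4y3 + 4y4 >= 5
    y1, y2, y3, y4 >= 0

Solving the primal: x* = (5.6667, 0).
  primal value c^T x* = 22.6667.
Solving the dual: y* = (0, 0, 0, 1.3333).
  dual value b^T y* = 22.6667.
Strong duality: c^T x* = b^T y*. Confirmed.

22.6667


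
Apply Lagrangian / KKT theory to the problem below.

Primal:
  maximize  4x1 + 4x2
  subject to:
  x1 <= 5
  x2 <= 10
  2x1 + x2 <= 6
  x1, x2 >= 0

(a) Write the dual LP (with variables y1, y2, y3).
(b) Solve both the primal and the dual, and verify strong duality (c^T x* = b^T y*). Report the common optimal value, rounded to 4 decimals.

The standard primal-dual pair for 'max c^T x s.t. A x <= b, x >= 0' is:
  Dual:  min b^T y  s.t.  A^T y >= c,  y >= 0.

So the dual LP is:
  minimize  5y1 + 10y2 + 6y3
  subject to:
    y1 + 2y3 >= 4
    y2 + y3 >= 4
    y1, y2, y3 >= 0

Solving the primal: x* = (0, 6).
  primal value c^T x* = 24.
Solving the dual: y* = (0, 0, 4).
  dual value b^T y* = 24.
Strong duality: c^T x* = b^T y*. Confirmed.

24


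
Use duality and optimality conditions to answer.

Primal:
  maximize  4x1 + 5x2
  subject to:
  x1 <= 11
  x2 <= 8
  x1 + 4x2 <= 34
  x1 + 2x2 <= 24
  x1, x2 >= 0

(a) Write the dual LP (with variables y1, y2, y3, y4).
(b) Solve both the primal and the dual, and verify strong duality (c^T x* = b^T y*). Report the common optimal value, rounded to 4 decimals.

The standard primal-dual pair for 'max c^T x s.t. A x <= b, x >= 0' is:
  Dual:  min b^T y  s.t.  A^T y >= c,  y >= 0.

So the dual LP is:
  minimize  11y1 + 8y2 + 34y3 + 24y4
  subject to:
    y1 + y3 + y4 >= 4
    y2 + 4y3 + 2y4 >= 5
    y1, y2, y3, y4 >= 0

Solving the primal: x* = (11, 5.75).
  primal value c^T x* = 72.75.
Solving the dual: y* = (2.75, 0, 1.25, 0).
  dual value b^T y* = 72.75.
Strong duality: c^T x* = b^T y*. Confirmed.

72.75


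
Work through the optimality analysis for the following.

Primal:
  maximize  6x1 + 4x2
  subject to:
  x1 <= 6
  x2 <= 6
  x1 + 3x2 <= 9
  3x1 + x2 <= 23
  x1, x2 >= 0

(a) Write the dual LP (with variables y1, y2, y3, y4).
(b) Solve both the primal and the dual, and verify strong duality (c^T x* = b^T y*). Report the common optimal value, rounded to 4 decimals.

The standard primal-dual pair for 'max c^T x s.t. A x <= b, x >= 0' is:
  Dual:  min b^T y  s.t.  A^T y >= c,  y >= 0.

So the dual LP is:
  minimize  6y1 + 6y2 + 9y3 + 23y4
  subject to:
    y1 + y3 + 3y4 >= 6
    y2 + 3y3 + y4 >= 4
    y1, y2, y3, y4 >= 0

Solving the primal: x* = (6, 1).
  primal value c^T x* = 40.
Solving the dual: y* = (4.6667, 0, 1.3333, 0).
  dual value b^T y* = 40.
Strong duality: c^T x* = b^T y*. Confirmed.

40


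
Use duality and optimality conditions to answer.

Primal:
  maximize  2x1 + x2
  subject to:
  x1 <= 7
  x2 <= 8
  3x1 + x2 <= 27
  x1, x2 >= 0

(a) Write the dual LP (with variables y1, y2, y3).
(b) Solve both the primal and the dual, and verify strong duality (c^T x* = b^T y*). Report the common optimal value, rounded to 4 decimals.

The standard primal-dual pair for 'max c^T x s.t. A x <= b, x >= 0' is:
  Dual:  min b^T y  s.t.  A^T y >= c,  y >= 0.

So the dual LP is:
  minimize  7y1 + 8y2 + 27y3
  subject to:
    y1 + 3y3 >= 2
    y2 + y3 >= 1
    y1, y2, y3 >= 0

Solving the primal: x* = (6.3333, 8).
  primal value c^T x* = 20.6667.
Solving the dual: y* = (0, 0.3333, 0.6667).
  dual value b^T y* = 20.6667.
Strong duality: c^T x* = b^T y*. Confirmed.

20.6667


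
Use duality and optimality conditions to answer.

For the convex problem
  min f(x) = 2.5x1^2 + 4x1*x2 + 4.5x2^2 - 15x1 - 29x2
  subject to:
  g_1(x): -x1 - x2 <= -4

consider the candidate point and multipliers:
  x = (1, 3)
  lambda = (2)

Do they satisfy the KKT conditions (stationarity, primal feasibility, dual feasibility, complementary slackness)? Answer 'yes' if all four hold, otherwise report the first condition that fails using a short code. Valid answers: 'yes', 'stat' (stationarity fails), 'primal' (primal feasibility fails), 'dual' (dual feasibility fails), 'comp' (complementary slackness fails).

Gradient of f: grad f(x) = Q x + c = (2, 2)
Constraint values g_i(x) = a_i^T x - b_i:
  g_1((1, 3)) = 0
Stationarity residual: grad f(x) + sum_i lambda_i a_i = (0, 0)
  -> stationarity OK
Primal feasibility (all g_i <= 0): OK
Dual feasibility (all lambda_i >= 0): OK
Complementary slackness (lambda_i * g_i(x) = 0 for all i): OK

Verdict: yes, KKT holds.

yes


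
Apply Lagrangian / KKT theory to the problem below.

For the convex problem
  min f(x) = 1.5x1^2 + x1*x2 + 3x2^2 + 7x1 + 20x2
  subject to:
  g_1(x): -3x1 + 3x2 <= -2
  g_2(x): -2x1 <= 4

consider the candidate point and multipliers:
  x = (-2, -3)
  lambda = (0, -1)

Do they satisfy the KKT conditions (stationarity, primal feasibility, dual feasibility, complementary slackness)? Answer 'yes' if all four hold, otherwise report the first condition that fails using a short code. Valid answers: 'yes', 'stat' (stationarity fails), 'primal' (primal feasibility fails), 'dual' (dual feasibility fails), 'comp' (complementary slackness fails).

Gradient of f: grad f(x) = Q x + c = (-2, 0)
Constraint values g_i(x) = a_i^T x - b_i:
  g_1((-2, -3)) = -1
  g_2((-2, -3)) = 0
Stationarity residual: grad f(x) + sum_i lambda_i a_i = (0, 0)
  -> stationarity OK
Primal feasibility (all g_i <= 0): OK
Dual feasibility (all lambda_i >= 0): FAILS
Complementary slackness (lambda_i * g_i(x) = 0 for all i): OK

Verdict: the first failing condition is dual_feasibility -> dual.

dual


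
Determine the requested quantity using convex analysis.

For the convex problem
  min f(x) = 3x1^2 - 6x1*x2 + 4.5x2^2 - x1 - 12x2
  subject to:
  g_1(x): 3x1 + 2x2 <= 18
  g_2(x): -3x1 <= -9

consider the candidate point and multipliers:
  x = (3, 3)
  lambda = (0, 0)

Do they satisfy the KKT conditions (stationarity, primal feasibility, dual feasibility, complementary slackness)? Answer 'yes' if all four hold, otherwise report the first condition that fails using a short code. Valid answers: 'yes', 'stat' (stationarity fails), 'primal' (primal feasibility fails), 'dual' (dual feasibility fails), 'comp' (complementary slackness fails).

Gradient of f: grad f(x) = Q x + c = (-1, -3)
Constraint values g_i(x) = a_i^T x - b_i:
  g_1((3, 3)) = -3
  g_2((3, 3)) = 0
Stationarity residual: grad f(x) + sum_i lambda_i a_i = (-1, -3)
  -> stationarity FAILS
Primal feasibility (all g_i <= 0): OK
Dual feasibility (all lambda_i >= 0): OK
Complementary slackness (lambda_i * g_i(x) = 0 for all i): OK

Verdict: the first failing condition is stationarity -> stat.

stat


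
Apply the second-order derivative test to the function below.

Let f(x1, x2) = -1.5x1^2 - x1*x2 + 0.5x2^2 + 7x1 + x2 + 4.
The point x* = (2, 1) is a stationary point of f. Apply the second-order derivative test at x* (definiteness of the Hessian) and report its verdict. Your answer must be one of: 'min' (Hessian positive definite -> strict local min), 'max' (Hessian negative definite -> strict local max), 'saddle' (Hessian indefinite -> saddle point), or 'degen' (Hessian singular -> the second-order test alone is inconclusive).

Compute the Hessian H = grad^2 f:
  H = [[-3, -1], [-1, 1]]
Verify stationarity: grad f(x*) = H x* + g = (0, 0).
Eigenvalues of H: -3.2361, 1.2361.
Eigenvalues have mixed signs, so H is indefinite -> x* is a saddle point.

saddle


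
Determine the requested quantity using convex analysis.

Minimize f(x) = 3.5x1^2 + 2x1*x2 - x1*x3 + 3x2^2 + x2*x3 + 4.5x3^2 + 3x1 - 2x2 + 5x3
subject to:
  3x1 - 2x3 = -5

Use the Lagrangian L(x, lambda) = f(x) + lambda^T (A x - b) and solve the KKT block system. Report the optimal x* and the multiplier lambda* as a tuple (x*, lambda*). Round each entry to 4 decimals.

Form the Lagrangian:
  L(x, lambda) = (1/2) x^T Q x + c^T x + lambda^T (A x - b)
Stationarity (grad_x L = 0): Q x + c + A^T lambda = 0.
Primal feasibility: A x = b.

This gives the KKT block system:
  [ Q   A^T ] [ x     ]   [-c ]
  [ A    0  ] [ lambda ] = [ b ]

Solving the linear system:
  x*      = (-1.8668, 1.0056, -0.3002)
  lambda* = (2.5854)
  f(x*)   = 1.9071

x* = (-1.8668, 1.0056, -0.3002), lambda* = (2.5854)


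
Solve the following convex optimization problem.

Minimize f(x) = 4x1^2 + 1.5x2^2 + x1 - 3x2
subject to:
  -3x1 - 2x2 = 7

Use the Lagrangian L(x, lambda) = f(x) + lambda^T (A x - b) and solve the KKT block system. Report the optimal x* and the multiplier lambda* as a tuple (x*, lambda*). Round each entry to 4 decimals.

Form the Lagrangian:
  L(x, lambda) = (1/2) x^T Q x + c^T x + lambda^T (A x - b)
Stationarity (grad_x L = 0): Q x + c + A^T lambda = 0.
Primal feasibility: A x = b.

This gives the KKT block system:
  [ Q   A^T ] [ x     ]   [-c ]
  [ A    0  ] [ lambda ] = [ b ]

Solving the linear system:
  x*      = (-1.4407, -1.339)
  lambda* = (-3.5085)
  f(x*)   = 13.5678

x* = (-1.4407, -1.339), lambda* = (-3.5085)


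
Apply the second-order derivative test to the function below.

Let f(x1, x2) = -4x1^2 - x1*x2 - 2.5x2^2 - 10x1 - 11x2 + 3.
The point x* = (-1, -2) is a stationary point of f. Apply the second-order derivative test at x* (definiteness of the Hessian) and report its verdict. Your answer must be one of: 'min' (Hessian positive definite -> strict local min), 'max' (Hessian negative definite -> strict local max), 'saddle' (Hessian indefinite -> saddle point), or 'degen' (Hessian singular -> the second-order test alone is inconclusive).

Compute the Hessian H = grad^2 f:
  H = [[-8, -1], [-1, -5]]
Verify stationarity: grad f(x*) = H x* + g = (0, 0).
Eigenvalues of H: -8.3028, -4.6972.
Both eigenvalues < 0, so H is negative definite -> x* is a strict local max.

max


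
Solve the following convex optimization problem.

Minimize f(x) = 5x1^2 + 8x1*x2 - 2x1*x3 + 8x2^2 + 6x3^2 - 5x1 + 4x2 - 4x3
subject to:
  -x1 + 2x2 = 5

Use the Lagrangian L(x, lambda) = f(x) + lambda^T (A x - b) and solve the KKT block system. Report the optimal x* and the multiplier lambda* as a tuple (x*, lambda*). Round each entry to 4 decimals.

Form the Lagrangian:
  L(x, lambda) = (1/2) x^T Q x + c^T x + lambda^T (A x - b)
Stationarity (grad_x L = 0): Q x + c + A^T lambda = 0.
Primal feasibility: A x = b.

This gives the KKT block system:
  [ Q   A^T ] [ x     ]   [-c ]
  [ A    0  ] [ lambda ] = [ b ]

Solving the linear system:
  x*      = (-1.6769, 1.6615, 0.0538)
  lambda* = (-8.5846)
  f(x*)   = 28.8692

x* = (-1.6769, 1.6615, 0.0538), lambda* = (-8.5846)


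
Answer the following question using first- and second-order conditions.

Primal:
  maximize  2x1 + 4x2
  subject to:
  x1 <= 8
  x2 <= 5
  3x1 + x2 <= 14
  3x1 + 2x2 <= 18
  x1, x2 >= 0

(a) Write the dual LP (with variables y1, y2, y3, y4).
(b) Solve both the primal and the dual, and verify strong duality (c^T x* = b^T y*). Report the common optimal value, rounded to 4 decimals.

The standard primal-dual pair for 'max c^T x s.t. A x <= b, x >= 0' is:
  Dual:  min b^T y  s.t.  A^T y >= c,  y >= 0.

So the dual LP is:
  minimize  8y1 + 5y2 + 14y3 + 18y4
  subject to:
    y1 + 3y3 + 3y4 >= 2
    y2 + y3 + 2y4 >= 4
    y1, y2, y3, y4 >= 0

Solving the primal: x* = (2.6667, 5).
  primal value c^T x* = 25.3333.
Solving the dual: y* = (0, 2.6667, 0, 0.6667).
  dual value b^T y* = 25.3333.
Strong duality: c^T x* = b^T y*. Confirmed.

25.3333


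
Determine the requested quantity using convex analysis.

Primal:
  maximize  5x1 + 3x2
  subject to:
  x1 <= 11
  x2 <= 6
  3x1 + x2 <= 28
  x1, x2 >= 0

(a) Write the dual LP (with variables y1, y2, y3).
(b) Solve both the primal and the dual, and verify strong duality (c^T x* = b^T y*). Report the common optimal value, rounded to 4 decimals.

The standard primal-dual pair for 'max c^T x s.t. A x <= b, x >= 0' is:
  Dual:  min b^T y  s.t.  A^T y >= c,  y >= 0.

So the dual LP is:
  minimize  11y1 + 6y2 + 28y3
  subject to:
    y1 + 3y3 >= 5
    y2 + y3 >= 3
    y1, y2, y3 >= 0

Solving the primal: x* = (7.3333, 6).
  primal value c^T x* = 54.6667.
Solving the dual: y* = (0, 1.3333, 1.6667).
  dual value b^T y* = 54.6667.
Strong duality: c^T x* = b^T y*. Confirmed.

54.6667


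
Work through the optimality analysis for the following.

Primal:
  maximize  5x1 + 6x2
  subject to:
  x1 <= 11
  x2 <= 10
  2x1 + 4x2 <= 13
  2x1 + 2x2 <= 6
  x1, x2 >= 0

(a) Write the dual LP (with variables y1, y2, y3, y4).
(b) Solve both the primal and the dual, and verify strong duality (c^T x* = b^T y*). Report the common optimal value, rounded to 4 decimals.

The standard primal-dual pair for 'max c^T x s.t. A x <= b, x >= 0' is:
  Dual:  min b^T y  s.t.  A^T y >= c,  y >= 0.

So the dual LP is:
  minimize  11y1 + 10y2 + 13y3 + 6y4
  subject to:
    y1 + 2y3 + 2y4 >= 5
    y2 + 4y3 + 2y4 >= 6
    y1, y2, y3, y4 >= 0

Solving the primal: x* = (0, 3).
  primal value c^T x* = 18.
Solving the dual: y* = (0, 0, 0, 3).
  dual value b^T y* = 18.
Strong duality: c^T x* = b^T y*. Confirmed.

18


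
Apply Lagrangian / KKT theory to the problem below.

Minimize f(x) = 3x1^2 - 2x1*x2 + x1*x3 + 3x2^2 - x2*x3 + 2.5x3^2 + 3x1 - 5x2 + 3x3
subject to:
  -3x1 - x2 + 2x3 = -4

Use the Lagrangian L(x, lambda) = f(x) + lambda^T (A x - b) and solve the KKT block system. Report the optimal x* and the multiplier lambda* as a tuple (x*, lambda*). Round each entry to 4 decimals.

Form the Lagrangian:
  L(x, lambda) = (1/2) x^T Q x + c^T x + lambda^T (A x - b)
Stationarity (grad_x L = 0): Q x + c + A^T lambda = 0.
Primal feasibility: A x = b.

This gives the KKT block system:
  [ Q   A^T ] [ x     ]   [-c ]
  [ A    0  ] [ lambda ] = [ b ]

Solving the linear system:
  x*      = (0.4325, 0.9881, -0.8571)
  lambda* = (0.9206)
  f(x*)   = -1.2659

x* = (0.4325, 0.9881, -0.8571), lambda* = (0.9206)


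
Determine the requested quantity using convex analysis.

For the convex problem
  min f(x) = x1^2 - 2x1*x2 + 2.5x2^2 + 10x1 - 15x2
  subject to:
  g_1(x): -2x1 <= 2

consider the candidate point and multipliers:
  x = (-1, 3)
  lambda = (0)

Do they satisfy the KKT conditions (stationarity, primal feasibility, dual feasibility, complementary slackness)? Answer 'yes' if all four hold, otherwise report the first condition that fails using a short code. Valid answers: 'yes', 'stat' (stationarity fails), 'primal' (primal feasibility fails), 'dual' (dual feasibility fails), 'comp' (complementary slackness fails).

Gradient of f: grad f(x) = Q x + c = (2, 2)
Constraint values g_i(x) = a_i^T x - b_i:
  g_1((-1, 3)) = 0
Stationarity residual: grad f(x) + sum_i lambda_i a_i = (2, 2)
  -> stationarity FAILS
Primal feasibility (all g_i <= 0): OK
Dual feasibility (all lambda_i >= 0): OK
Complementary slackness (lambda_i * g_i(x) = 0 for all i): OK

Verdict: the first failing condition is stationarity -> stat.

stat


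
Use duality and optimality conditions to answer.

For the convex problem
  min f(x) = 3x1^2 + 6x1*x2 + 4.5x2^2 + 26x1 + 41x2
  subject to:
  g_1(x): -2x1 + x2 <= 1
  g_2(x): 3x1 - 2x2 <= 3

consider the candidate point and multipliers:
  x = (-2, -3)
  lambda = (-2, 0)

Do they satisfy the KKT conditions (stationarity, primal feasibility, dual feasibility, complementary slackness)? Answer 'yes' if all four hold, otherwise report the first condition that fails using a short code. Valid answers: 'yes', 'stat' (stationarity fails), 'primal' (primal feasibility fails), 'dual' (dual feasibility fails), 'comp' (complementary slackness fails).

Gradient of f: grad f(x) = Q x + c = (-4, 2)
Constraint values g_i(x) = a_i^T x - b_i:
  g_1((-2, -3)) = 0
  g_2((-2, -3)) = -3
Stationarity residual: grad f(x) + sum_i lambda_i a_i = (0, 0)
  -> stationarity OK
Primal feasibility (all g_i <= 0): OK
Dual feasibility (all lambda_i >= 0): FAILS
Complementary slackness (lambda_i * g_i(x) = 0 for all i): OK

Verdict: the first failing condition is dual_feasibility -> dual.

dual


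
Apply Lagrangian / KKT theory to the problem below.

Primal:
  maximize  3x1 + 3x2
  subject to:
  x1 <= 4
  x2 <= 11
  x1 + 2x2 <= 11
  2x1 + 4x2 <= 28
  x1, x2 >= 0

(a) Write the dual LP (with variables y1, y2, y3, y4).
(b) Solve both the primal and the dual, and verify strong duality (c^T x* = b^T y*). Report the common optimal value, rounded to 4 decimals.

The standard primal-dual pair for 'max c^T x s.t. A x <= b, x >= 0' is:
  Dual:  min b^T y  s.t.  A^T y >= c,  y >= 0.

So the dual LP is:
  minimize  4y1 + 11y2 + 11y3 + 28y4
  subject to:
    y1 + y3 + 2y4 >= 3
    y2 + 2y3 + 4y4 >= 3
    y1, y2, y3, y4 >= 0

Solving the primal: x* = (4, 3.5).
  primal value c^T x* = 22.5.
Solving the dual: y* = (1.5, 0, 1.5, 0).
  dual value b^T y* = 22.5.
Strong duality: c^T x* = b^T y*. Confirmed.

22.5
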